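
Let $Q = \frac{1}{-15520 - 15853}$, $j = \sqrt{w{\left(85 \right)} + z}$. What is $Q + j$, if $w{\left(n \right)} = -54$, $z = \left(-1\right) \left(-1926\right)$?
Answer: $- \frac{1}{31373} + 12 \sqrt{13} \approx 43.267$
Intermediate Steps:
$z = 1926$
$j = 12 \sqrt{13}$ ($j = \sqrt{-54 + 1926} = \sqrt{1872} = 12 \sqrt{13} \approx 43.267$)
$Q = - \frac{1}{31373}$ ($Q = \frac{1}{-31373} = - \frac{1}{31373} \approx -3.1875 \cdot 10^{-5}$)
$Q + j = - \frac{1}{31373} + 12 \sqrt{13}$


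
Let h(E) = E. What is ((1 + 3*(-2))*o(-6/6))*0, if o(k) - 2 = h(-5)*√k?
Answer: 0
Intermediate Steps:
o(k) = 2 - 5*√k
((1 + 3*(-2))*o(-6/6))*0 = ((1 + 3*(-2))*(2 - 5*I))*0 = ((1 - 6)*(2 - 5*I))*0 = -5*(2 - 5*I)*0 = (-10 + 25*I)*0 = 0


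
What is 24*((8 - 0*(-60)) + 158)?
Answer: 3984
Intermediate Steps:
24*((8 - 0*(-60)) + 158) = 24*((8 - 1*0) + 158) = 24*((8 + 0) + 158) = 24*(8 + 158) = 24*166 = 3984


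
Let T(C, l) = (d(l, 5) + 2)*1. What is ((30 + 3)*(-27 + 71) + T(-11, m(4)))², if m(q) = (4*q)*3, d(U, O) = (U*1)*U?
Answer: 14122564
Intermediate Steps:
d(U, O) = U² (d(U, O) = U*U = U²)
m(q) = 12*q
T(C, l) = 2 + l² (T(C, l) = (l² + 2)*1 = (2 + l²)*1 = 2 + l²)
((30 + 3)*(-27 + 71) + T(-11, m(4)))² = ((30 + 3)*(-27 + 71) + (2 + (12*4)²))² = (33*44 + (2 + 48²))² = (1452 + (2 + 2304))² = (1452 + 2306)² = 3758² = 14122564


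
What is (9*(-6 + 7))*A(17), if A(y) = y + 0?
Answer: 153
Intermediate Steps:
A(y) = y
(9*(-6 + 7))*A(17) = (9*(-6 + 7))*17 = (9*1)*17 = 9*17 = 153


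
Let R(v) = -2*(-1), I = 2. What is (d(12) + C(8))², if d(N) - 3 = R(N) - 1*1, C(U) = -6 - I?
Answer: 16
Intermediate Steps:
C(U) = -8 (C(U) = -6 - 1*2 = -6 - 2 = -8)
R(v) = 2
d(N) = 4 (d(N) = 3 + (2 - 1*1) = 3 + (2 - 1) = 3 + 1 = 4)
(d(12) + C(8))² = (4 - 8)² = (-4)² = 16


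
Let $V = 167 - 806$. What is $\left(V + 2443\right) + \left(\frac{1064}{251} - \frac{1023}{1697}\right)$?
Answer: $\frac{769957223}{425947} \approx 1807.6$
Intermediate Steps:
$V = -639$ ($V = 167 - 806 = -639$)
$\left(V + 2443\right) + \left(\frac{1064}{251} - \frac{1023}{1697}\right) = \left(-639 + 2443\right) + \left(\frac{1064}{251} - \frac{1023}{1697}\right) = 1804 + \left(1064 \cdot \frac{1}{251} - \frac{1023}{1697}\right) = 1804 + \left(\frac{1064}{251} - \frac{1023}{1697}\right) = 1804 + \frac{1548835}{425947} = \frac{769957223}{425947}$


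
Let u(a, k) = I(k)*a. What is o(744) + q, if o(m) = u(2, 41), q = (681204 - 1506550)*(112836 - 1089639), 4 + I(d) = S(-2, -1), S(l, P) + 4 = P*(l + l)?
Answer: 806200448830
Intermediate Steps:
S(l, P) = -4 + 2*P*l (S(l, P) = -4 + P*(l + l) = -4 + P*(2*l) = -4 + 2*P*l)
I(d) = -4 (I(d) = -4 + (-4 + 2*(-1)*(-2)) = -4 + (-4 + 4) = -4 + 0 = -4)
q = 806200448838 (q = -825346*(-976803) = 806200448838)
u(a, k) = -4*a
o(m) = -8 (o(m) = -4*2 = -8)
o(744) + q = -8 + 806200448838 = 806200448830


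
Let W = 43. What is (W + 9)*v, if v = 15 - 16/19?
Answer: 13988/19 ≈ 736.21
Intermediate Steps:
v = 269/19 (v = 15 - 16*1/19 = 15 - 16/19 = 269/19 ≈ 14.158)
(W + 9)*v = (43 + 9)*(269/19) = 52*(269/19) = 13988/19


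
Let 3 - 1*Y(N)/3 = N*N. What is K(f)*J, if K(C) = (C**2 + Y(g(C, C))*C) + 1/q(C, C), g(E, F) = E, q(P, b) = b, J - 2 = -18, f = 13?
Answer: 1311424/13 ≈ 1.0088e+5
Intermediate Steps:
J = -16 (J = 2 - 18 = -16)
Y(N) = 9 - 3*N**2 (Y(N) = 9 - 3*N*N = 9 - 3*N**2)
K(C) = 1/C + C**2 + C*(9 - 3*C**2) (K(C) = (C**2 + (9 - 3*C**2)*C) + 1/C = (C**2 + C*(9 - 3*C**2)) + 1/C = 1/C + C**2 + C*(9 - 3*C**2))
K(f)*J = ((1 + 13**2*(9 + 13 - 3*13**2))/13)*(-16) = ((1 + 169*(9 + 13 - 3*169))/13)*(-16) = ((1 + 169*(9 + 13 - 507))/13)*(-16) = ((1 + 169*(-485))/13)*(-16) = ((1 - 81965)/13)*(-16) = ((1/13)*(-81964))*(-16) = -81964/13*(-16) = 1311424/13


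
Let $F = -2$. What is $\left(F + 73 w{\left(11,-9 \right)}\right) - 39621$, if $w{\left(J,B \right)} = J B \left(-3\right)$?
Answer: $-17942$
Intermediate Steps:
$w{\left(J,B \right)} = - 3 B J$ ($w{\left(J,B \right)} = B J \left(-3\right) = - 3 B J$)
$\left(F + 73 w{\left(11,-9 \right)}\right) - 39621 = \left(-2 + 73 \left(\left(-3\right) \left(-9\right) 11\right)\right) - 39621 = \left(-2 + 73 \cdot 297\right) - 39621 = \left(-2 + 21681\right) - 39621 = 21679 - 39621 = -17942$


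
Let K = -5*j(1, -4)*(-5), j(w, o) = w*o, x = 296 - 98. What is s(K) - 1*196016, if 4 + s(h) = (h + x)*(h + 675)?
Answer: -139670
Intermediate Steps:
x = 198
j(w, o) = o*w
K = -100 (K = -(-20)*(-5) = -5*(-4)*(-5) = 20*(-5) = -100)
s(h) = -4 + (198 + h)*(675 + h) (s(h) = -4 + (h + 198)*(h + 675) = -4 + (198 + h)*(675 + h))
s(K) - 1*196016 = (133646 + (-100)² + 873*(-100)) - 1*196016 = (133646 + 10000 - 87300) - 196016 = 56346 - 196016 = -139670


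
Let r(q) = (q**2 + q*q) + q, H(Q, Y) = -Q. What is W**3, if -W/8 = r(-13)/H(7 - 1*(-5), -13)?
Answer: 274625000/27 ≈ 1.0171e+7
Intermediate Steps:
r(q) = q + 2*q**2 (r(q) = (q**2 + q**2) + q = 2*q**2 + q = q + 2*q**2)
W = 650/3 (W = -8*(-13*(1 + 2*(-13)))/((-(7 - 1*(-5)))) = -8*(-13*(1 - 26))/((-(7 + 5))) = -8*(-13*(-25))/((-1*12)) = -2600/(-12) = -2600*(-1)/12 = -8*(-325/12) = 650/3 ≈ 216.67)
W**3 = (650/3)**3 = 274625000/27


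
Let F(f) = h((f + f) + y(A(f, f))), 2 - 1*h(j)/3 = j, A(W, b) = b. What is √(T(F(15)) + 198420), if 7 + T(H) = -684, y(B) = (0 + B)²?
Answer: √197729 ≈ 444.67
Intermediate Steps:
y(B) = B²
h(j) = 6 - 3*j
F(f) = 6 - 6*f - 3*f² (F(f) = 6 - 3*((f + f) + f²) = 6 - 3*(2*f + f²) = 6 - 3*(f² + 2*f) = 6 + (-6*f - 3*f²) = 6 - 6*f - 3*f²)
T(H) = -691 (T(H) = -7 - 684 = -691)
√(T(F(15)) + 198420) = √(-691 + 198420) = √197729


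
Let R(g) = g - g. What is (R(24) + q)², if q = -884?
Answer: 781456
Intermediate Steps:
R(g) = 0
(R(24) + q)² = (0 - 884)² = (-884)² = 781456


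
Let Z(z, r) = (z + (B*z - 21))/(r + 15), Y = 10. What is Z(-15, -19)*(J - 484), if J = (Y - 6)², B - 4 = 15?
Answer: -37557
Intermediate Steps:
B = 19 (B = 4 + 15 = 19)
Z(z, r) = (-21 + 20*z)/(15 + r) (Z(z, r) = (z + (19*z - 21))/(r + 15) = (z + (-21 + 19*z))/(15 + r) = (-21 + 20*z)/(15 + r))
J = 16 (J = (10 - 6)² = 4² = 16)
Z(-15, -19)*(J - 484) = ((-21 + 20*(-15))/(15 - 19))*(16 - 484) = ((-21 - 300)/(-4))*(-468) = -¼*(-321)*(-468) = (321/4)*(-468) = -37557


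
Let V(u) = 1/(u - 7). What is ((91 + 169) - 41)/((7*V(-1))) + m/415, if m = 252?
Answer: -725316/2905 ≈ -249.68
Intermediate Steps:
V(u) = 1/(-7 + u)
((91 + 169) - 41)/((7*V(-1))) + m/415 = ((91 + 169) - 41)/((7/(-7 - 1))) + 252/415 = (260 - 41)/((7/(-8))) + 252*(1/415) = 219/((7*(-1/8))) + 252/415 = 219/(-7/8) + 252/415 = 219*(-8/7) + 252/415 = -1752/7 + 252/415 = -725316/2905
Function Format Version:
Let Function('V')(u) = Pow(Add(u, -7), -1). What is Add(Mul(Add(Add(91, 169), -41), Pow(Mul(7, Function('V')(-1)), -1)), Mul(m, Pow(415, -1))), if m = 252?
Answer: Rational(-725316, 2905) ≈ -249.68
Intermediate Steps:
Function('V')(u) = Pow(Add(-7, u), -1)
Add(Mul(Add(Add(91, 169), -41), Pow(Mul(7, Function('V')(-1)), -1)), Mul(m, Pow(415, -1))) = Add(Mul(Add(Add(91, 169), -41), Pow(Mul(7, Pow(Add(-7, -1), -1)), -1)), Mul(252, Pow(415, -1))) = Add(Mul(Add(260, -41), Pow(Mul(7, Pow(-8, -1)), -1)), Mul(252, Rational(1, 415))) = Add(Mul(219, Pow(Mul(7, Rational(-1, 8)), -1)), Rational(252, 415)) = Add(Mul(219, Pow(Rational(-7, 8), -1)), Rational(252, 415)) = Add(Mul(219, Rational(-8, 7)), Rational(252, 415)) = Add(Rational(-1752, 7), Rational(252, 415)) = Rational(-725316, 2905)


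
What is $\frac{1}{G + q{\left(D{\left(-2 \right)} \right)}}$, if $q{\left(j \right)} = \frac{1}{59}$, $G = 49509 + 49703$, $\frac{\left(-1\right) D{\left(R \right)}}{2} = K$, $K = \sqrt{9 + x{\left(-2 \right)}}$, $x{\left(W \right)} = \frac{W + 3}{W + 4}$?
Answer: $\frac{59}{5853509} \approx 1.0079 \cdot 10^{-5}$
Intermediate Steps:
$x{\left(W \right)} = \frac{3 + W}{4 + W}$
$K = \frac{\sqrt{38}}{2}$ ($K = \sqrt{9 + \frac{3 - 2}{4 - 2}} = \sqrt{9 + \frac{1}{2} \cdot 1} = \sqrt{9 + \frac{1}{2}} = \sqrt{\frac{19}{2}} = \frac{\sqrt{38}}{2} \approx 3.0822$)
$D{\left(R \right)} = - \sqrt{38}$ ($D{\left(R \right)} = - 2 \frac{\sqrt{38}}{2} = - \sqrt{38}$)
$G = 99212$
$q{\left(j \right)} = \frac{1}{59}$
$\frac{1}{G + q{\left(D{\left(-2 \right)} \right)}} = \frac{1}{99212 + \frac{1}{59}} = \frac{1}{\frac{5853509}{59}} = \frac{59}{5853509}$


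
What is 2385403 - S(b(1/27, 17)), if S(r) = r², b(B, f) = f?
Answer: 2385114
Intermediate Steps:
2385403 - S(b(1/27, 17)) = 2385403 - 1*17² = 2385403 - 1*289 = 2385403 - 289 = 2385114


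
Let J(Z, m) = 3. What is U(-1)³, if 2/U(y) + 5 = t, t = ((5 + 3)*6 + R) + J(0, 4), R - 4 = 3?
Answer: 8/148877 ≈ 5.3736e-5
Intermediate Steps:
R = 7 (R = 4 + 3 = 7)
t = 58 (t = ((5 + 3)*6 + 7) + 3 = (8*6 + 7) + 3 = (48 + 7) + 3 = 55 + 3 = 58)
U(y) = 2/53 (U(y) = 2/(-5 + 58) = 2/53)
U(-1)³ = (2/53)³ = 8/148877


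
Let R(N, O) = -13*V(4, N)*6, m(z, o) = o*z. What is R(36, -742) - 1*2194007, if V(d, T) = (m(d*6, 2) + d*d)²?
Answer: -2513495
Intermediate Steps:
V(d, T) = (d² + 12*d)² (V(d, T) = (2*(d*6) + d*d)² = (2*(6*d) + d²)² = (12*d + d²)² = (d² + 12*d)²)
R(N, O) = -319488 (R(N, O) = -13*4²*(12 + 4)²*6 = -208*16²*6 = -208*256*6 = -13*4096*6 = -53248*6 = -319488)
R(36, -742) - 1*2194007 = -319488 - 1*2194007 = -319488 - 2194007 = -2513495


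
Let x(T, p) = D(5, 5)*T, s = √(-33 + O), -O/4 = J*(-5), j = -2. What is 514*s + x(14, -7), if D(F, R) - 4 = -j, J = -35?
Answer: 84 + 514*I*√733 ≈ 84.0 + 13916.0*I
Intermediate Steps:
O = -700 (O = -(-140)*(-5) = -4*175 = -700)
s = I*√733 (s = √(-33 - 700) = √(-733) = I*√733 ≈ 27.074*I)
D(F, R) = 6 (D(F, R) = 4 - 1*(-2) = 4 + 2 = 6)
x(T, p) = 6*T
514*s + x(14, -7) = 514*(I*√733) + 6*14 = 514*I*√733 + 84 = 84 + 514*I*√733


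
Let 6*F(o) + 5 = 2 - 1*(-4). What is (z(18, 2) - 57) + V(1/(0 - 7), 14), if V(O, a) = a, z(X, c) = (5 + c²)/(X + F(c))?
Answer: -4633/109 ≈ -42.505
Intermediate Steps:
F(o) = ⅙ (F(o) = -⅚ + (2 - 1*(-4))/6 = -⅚ + (2 + 4)/6 = -⅚ + (⅙)*6 = -⅚ + 1 = ⅙)
z(X, c) = (5 + c²)/(⅙ + X) (z(X, c) = (5 + c²)/(X + ⅙) = (5 + c²)/(⅙ + X))
(z(18, 2) - 57) + V(1/(0 - 7), 14) = (6*(5 + 2²)/(1 + 6*18) - 57) + 14 = (6*(5 + 4)/(1 + 108) - 57) + 14 = (6*9/109 - 57) + 14 = (6*(1/109)*9 - 57) + 14 = (54/109 - 57) + 14 = -6159/109 + 14 = -4633/109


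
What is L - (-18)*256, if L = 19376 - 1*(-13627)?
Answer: 37611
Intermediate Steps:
L = 33003 (L = 19376 + 13627 = 33003)
L - (-18)*256 = 33003 - (-18)*256 = 33003 - 1*(-4608) = 33003 + 4608 = 37611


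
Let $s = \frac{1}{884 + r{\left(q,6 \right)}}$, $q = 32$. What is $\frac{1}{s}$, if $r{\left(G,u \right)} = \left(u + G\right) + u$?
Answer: $928$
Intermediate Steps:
$r{\left(G,u \right)} = G + 2 u$ ($r{\left(G,u \right)} = \left(G + u\right) + u = G + 2 u$)
$s = \frac{1}{928}$ ($s = \frac{1}{884 + \left(32 + 2 \cdot 6\right)} = \frac{1}{884 + \left(32 + 12\right)} = \frac{1}{884 + 44} = \frac{1}{928} \approx 0.0010776$)
$\frac{1}{s} = \frac{1}{\frac{1}{928}} = 928$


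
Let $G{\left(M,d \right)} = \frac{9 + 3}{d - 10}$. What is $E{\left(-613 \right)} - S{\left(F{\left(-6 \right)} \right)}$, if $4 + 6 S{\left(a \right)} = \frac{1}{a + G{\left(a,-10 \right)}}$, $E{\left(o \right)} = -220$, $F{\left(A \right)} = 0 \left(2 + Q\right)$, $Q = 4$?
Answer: $- \frac{3943}{18} \approx -219.06$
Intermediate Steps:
$G{\left(M,d \right)} = \frac{12}{-10 + d}$
$F{\left(A \right)} = 0$ ($F{\left(A \right)} = 0 \left(2 + 4\right) = 0 \cdot 6 = 0$)
$S{\left(a \right)} = - \frac{2}{3} + \frac{1}{6 \left(- \frac{3}{5} + a\right)}$ ($S{\left(a \right)} = - \frac{2}{3} + \frac{1}{6 \left(a + \frac{12}{-10 - 10}\right)} = - \frac{2}{3} + \frac{1}{6 \left(a + \frac{12}{-20}\right)} = - \frac{2}{3} + \frac{1}{6 \left(a + 12 \left(- \frac{1}{20}\right)\right)} = - \frac{2}{3} + \frac{1}{6 \left(a - \frac{3}{5}\right)} = - \frac{2}{3} + \frac{1}{6 \left(- \frac{3}{5} + a\right)}$)
$E{\left(-613 \right)} - S{\left(F{\left(-6 \right)} \right)} = -220 - \frac{17 - 0}{6 \left(-3 + 5 \cdot 0\right)} = -220 - \frac{17 + 0}{6 \left(-3 + 0\right)} = -220 - \frac{1}{6} \frac{1}{-3} \cdot 17 = -220 - \frac{1}{6} \left(- \frac{1}{3}\right) 17 = -220 - - \frac{17}{18} = -220 + \frac{17}{18} = - \frac{3943}{18}$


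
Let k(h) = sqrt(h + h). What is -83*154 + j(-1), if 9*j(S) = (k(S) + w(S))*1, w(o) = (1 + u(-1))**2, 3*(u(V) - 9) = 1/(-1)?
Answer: -1034501/81 + I*sqrt(2)/9 ≈ -12772.0 + 0.15713*I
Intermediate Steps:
u(V) = 26/3 (u(V) = 9 + (1/3)/(-1) = 9 + (1/3)*(-1) = 9 - 1/3 = 26/3)
k(h) = sqrt(2)*sqrt(h) (k(h) = sqrt(2*h) = sqrt(2)*sqrt(h))
w(o) = 841/9 (w(o) = (1 + 26/3)**2 = (29/3)**2 = 841/9)
j(S) = 841/81 + sqrt(2)*sqrt(S)/9 (j(S) = ((sqrt(2)*sqrt(S) + 841/9)*1)/9 = ((841/9 + sqrt(2)*sqrt(S))*1)/9 = (841/9 + sqrt(2)*sqrt(S))/9 = 841/81 + sqrt(2)*sqrt(S)/9)
-83*154 + j(-1) = -83*154 + (841/81 + sqrt(2)*sqrt(-1)/9) = -12782 + (841/81 + sqrt(2)*I/9) = -12782 + (841/81 + I*sqrt(2)/9) = -1034501/81 + I*sqrt(2)/9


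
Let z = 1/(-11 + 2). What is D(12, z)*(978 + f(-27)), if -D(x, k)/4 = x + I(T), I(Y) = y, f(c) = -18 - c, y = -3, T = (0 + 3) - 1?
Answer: -35532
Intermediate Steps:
z = -⅑ (z = 1/(-9) = -⅑ ≈ -0.11111)
T = 2 (T = 3 - 1 = 2)
I(Y) = -3
D(x, k) = 12 - 4*x (D(x, k) = -4*(x - 3) = -4*(-3 + x) = 12 - 4*x)
D(12, z)*(978 + f(-27)) = (12 - 4*12)*(978 + (-18 - 1*(-27))) = (12 - 48)*(978 + (-18 + 27)) = -36*(978 + 9) = -36*987 = -35532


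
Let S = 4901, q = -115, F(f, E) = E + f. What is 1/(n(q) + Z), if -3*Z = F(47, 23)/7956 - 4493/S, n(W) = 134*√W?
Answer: 6126282513234/41798646966772510129 - 2712436412241816*I*√115/41798646966772510129 ≈ 1.4657e-7 - 0.0006959*I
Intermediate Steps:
Z = 1361663/4499118 (Z = -((23 + 47)/7956 - 4493/4901)/3 = -(70*(1/7956) - 4493*1/4901)/3 = -(35/3978 - 4493/4901)/3 = -⅓*(-1361663/1499706) = 1361663/4499118 ≈ 0.30265)
1/(n(q) + Z) = 1/(134*√(-115) + 1361663/4499118) = 1/(134*(I*√115) + 1361663/4499118) = 1/(134*I*√115 + 1361663/4499118) = 1/(1361663/4499118 + 134*I*√115)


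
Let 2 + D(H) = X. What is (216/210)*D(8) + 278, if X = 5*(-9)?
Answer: 8038/35 ≈ 229.66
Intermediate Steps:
X = -45
D(H) = -47 (D(H) = -2 - 45 = -47)
(216/210)*D(8) + 278 = (216/210)*(-47) + 278 = (216*(1/210))*(-47) + 278 = (36/35)*(-47) + 278 = -1692/35 + 278 = 8038/35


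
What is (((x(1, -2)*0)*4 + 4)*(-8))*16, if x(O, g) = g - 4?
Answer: -512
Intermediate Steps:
x(O, g) = -4 + g
(((x(1, -2)*0)*4 + 4)*(-8))*16 = ((((-4 - 2)*0)*4 + 4)*(-8))*16 = ((-6*0*4 + 4)*(-8))*16 = ((0*4 + 4)*(-8))*16 = ((0 + 4)*(-8))*16 = (4*(-8))*16 = -32*16 = -512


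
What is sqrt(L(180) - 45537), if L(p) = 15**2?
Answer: 16*I*sqrt(177) ≈ 212.87*I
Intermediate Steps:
L(p) = 225
sqrt(L(180) - 45537) = sqrt(225 - 45537) = sqrt(-45312) = 16*I*sqrt(177)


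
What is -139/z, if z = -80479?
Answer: 139/80479 ≈ 0.0017272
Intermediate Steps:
-139/z = -139/(-80479) = -139*(-1/80479) = 139/80479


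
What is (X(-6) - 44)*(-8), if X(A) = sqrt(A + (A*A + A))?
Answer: 352 - 16*sqrt(6) ≈ 312.81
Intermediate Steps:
X(A) = sqrt(A**2 + 2*A) (X(A) = sqrt(A + (A**2 + A)) = sqrt(A + (A + A**2)) = sqrt(A**2 + 2*A))
(X(-6) - 44)*(-8) = (sqrt(-6*(2 - 6)) - 44)*(-8) = (sqrt(-6*(-4)) - 44)*(-8) = (sqrt(24) - 44)*(-8) = (2*sqrt(6) - 44)*(-8) = (-44 + 2*sqrt(6))*(-8) = 352 - 16*sqrt(6)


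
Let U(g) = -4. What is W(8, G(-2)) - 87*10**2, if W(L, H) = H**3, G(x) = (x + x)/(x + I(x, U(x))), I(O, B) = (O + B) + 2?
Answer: -234892/27 ≈ -8699.7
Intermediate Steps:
I(O, B) = 2 + B + O (I(O, B) = (B + O) + 2 = 2 + B + O)
G(x) = 2*x/(-2 + 2*x) (G(x) = (x + x)/(x + (2 - 4 + x)) = (2*x)/(x + (-2 + x)) = (2*x)/(-2 + 2*x) = 2*x/(-2 + 2*x))
W(8, G(-2)) - 87*10**2 = (-2/(-1 - 2))**3 - 87*10**2 = (-2/(-3))**3 - 87*100 = (-2*(-1/3))**3 - 8700 = (2/3)**3 - 8700 = 8/27 - 8700 = -234892/27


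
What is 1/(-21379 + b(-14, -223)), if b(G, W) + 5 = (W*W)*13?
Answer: 1/625093 ≈ 1.5998e-6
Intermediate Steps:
b(G, W) = -5 + 13*W**2 (b(G, W) = -5 + (W*W)*13 = -5 + W**2*13 = -5 + 13*W**2)
1/(-21379 + b(-14, -223)) = 1/(-21379 + (-5 + 13*(-223)**2)) = 1/(-21379 + (-5 + 13*49729)) = 1/(-21379 + (-5 + 646477)) = 1/(-21379 + 646472) = 1/625093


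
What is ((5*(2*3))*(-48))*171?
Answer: -246240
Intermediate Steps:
((5*(2*3))*(-48))*171 = ((5*6)*(-48))*171 = (30*(-48))*171 = -1440*171 = -246240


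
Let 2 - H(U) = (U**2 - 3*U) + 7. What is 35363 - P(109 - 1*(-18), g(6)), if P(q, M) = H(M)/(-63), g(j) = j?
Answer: 2227846/63 ≈ 35363.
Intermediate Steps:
H(U) = -5 - U**2 + 3*U (H(U) = 2 - ((U**2 - 3*U) + 7) = 2 - (7 + U**2 - 3*U) = 2 + (-7 - U**2 + 3*U) = -5 - U**2 + 3*U)
P(q, M) = 5/63 - M/21 + M**2/63 (P(q, M) = (-5 - M**2 + 3*M)/(-63) = (-5 - M**2 + 3*M)*(-1/63) = 5/63 - M/21 + M**2/63)
35363 - P(109 - 1*(-18), g(6)) = 35363 - (5/63 - 1/21*6 + (1/63)*6**2) = 35363 - (5/63 - 2/7 + (1/63)*36) = 35363 - (5/63 - 2/7 + 4/7) = 35363 - 1*23/63 = 35363 - 23/63 = 2227846/63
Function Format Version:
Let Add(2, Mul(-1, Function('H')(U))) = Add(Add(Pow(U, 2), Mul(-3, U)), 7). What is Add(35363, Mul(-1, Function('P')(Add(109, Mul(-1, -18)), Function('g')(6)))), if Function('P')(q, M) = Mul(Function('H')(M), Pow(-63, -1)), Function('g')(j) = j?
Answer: Rational(2227846, 63) ≈ 35363.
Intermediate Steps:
Function('H')(U) = Add(-5, Mul(-1, Pow(U, 2)), Mul(3, U)) (Function('H')(U) = Add(2, Mul(-1, Add(Add(Pow(U, 2), Mul(-3, U)), 7))) = Add(2, Mul(-1, Add(7, Pow(U, 2), Mul(-3, U)))) = Add(2, Add(-7, Mul(-1, Pow(U, 2)), Mul(3, U))) = Add(-5, Mul(-1, Pow(U, 2)), Mul(3, U)))
Function('P')(q, M) = Add(Rational(5, 63), Mul(Rational(-1, 21), M), Mul(Rational(1, 63), Pow(M, 2))) (Function('P')(q, M) = Mul(Add(-5, Mul(-1, Pow(M, 2)), Mul(3, M)), Pow(-63, -1)) = Mul(Add(-5, Mul(-1, Pow(M, 2)), Mul(3, M)), Rational(-1, 63)) = Add(Rational(5, 63), Mul(Rational(-1, 21), M), Mul(Rational(1, 63), Pow(M, 2))))
Add(35363, Mul(-1, Function('P')(Add(109, Mul(-1, -18)), Function('g')(6)))) = Add(35363, Mul(-1, Add(Rational(5, 63), Mul(Rational(-1, 21), 6), Mul(Rational(1, 63), Pow(6, 2))))) = Add(35363, Mul(-1, Add(Rational(5, 63), Rational(-2, 7), Mul(Rational(1, 63), 36)))) = Add(35363, Mul(-1, Add(Rational(5, 63), Rational(-2, 7), Rational(4, 7)))) = Add(35363, Mul(-1, Rational(23, 63))) = Add(35363, Rational(-23, 63)) = Rational(2227846, 63)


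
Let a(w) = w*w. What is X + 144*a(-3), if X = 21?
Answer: 1317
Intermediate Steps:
a(w) = w²
X + 144*a(-3) = 21 + 144*(-3)² = 21 + 144*9 = 21 + 1296 = 1317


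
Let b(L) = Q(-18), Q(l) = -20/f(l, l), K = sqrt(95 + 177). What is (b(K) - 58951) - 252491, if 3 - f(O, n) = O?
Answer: -6540302/21 ≈ -3.1144e+5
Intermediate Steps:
f(O, n) = 3 - O
K = 4*sqrt(17) (K = sqrt(272) = 4*sqrt(17) ≈ 16.492)
Q(l) = -20/(3 - l)
b(L) = -20/21 (b(L) = 20/(-3 - 18) = 20/(-21) = 20*(-1/21) = -20/21)
(b(K) - 58951) - 252491 = (-20/21 - 58951) - 252491 = -1237991/21 - 252491 = -6540302/21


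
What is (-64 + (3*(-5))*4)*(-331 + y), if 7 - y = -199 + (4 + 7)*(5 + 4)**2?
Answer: 125984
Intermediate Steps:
y = -685 (y = 7 - (-199 + (4 + 7)*(5 + 4)**2) = 7 - (-199 + 11*9**2) = 7 - (-199 + 11*81) = 7 - (-199 + 891) = 7 - 1*692 = 7 - 692 = -685)
(-64 + (3*(-5))*4)*(-331 + y) = (-64 + (3*(-5))*4)*(-331 - 685) = (-64 - 15*4)*(-1016) = (-64 - 60)*(-1016) = -124*(-1016) = 125984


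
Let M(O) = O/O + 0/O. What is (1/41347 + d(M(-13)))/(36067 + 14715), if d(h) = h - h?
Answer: 1/2099683354 ≈ 4.7626e-10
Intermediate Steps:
M(O) = 1 (M(O) = 1 + 0 = 1)
d(h) = 0
(1/41347 + d(M(-13)))/(36067 + 14715) = (1/41347 + 0)/(36067 + 14715) = (1/41347 + 0)/50782 = (1/41347)*(1/50782) = 1/2099683354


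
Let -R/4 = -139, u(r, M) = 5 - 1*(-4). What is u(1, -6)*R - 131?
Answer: 4873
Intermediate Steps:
u(r, M) = 9 (u(r, M) = 5 + 4 = 9)
R = 556 (R = -4*(-139) = 556)
u(1, -6)*R - 131 = 9*556 - 131 = 5004 - 131 = 4873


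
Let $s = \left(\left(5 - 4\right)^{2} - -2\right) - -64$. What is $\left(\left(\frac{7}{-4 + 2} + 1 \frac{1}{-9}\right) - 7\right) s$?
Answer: $- \frac{12797}{18} \approx -710.94$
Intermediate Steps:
$s = 67$ ($s = \left(1^{2} + 2\right) + 64 = \left(1 + 2\right) + 64 = 3 + 64 = 67$)
$\left(\left(\frac{7}{-4 + 2} + 1 \frac{1}{-9}\right) - 7\right) s = \left(\left(\frac{7}{-4 + 2} + 1 \frac{1}{-9}\right) - 7\right) 67 = \left(\left(\frac{7}{-2} + 1 \left(- \frac{1}{9}\right)\right) - 7\right) 67 = \left(\left(7 \left(- \frac{1}{2}\right) - \frac{1}{9}\right) - 7\right) 67 = \left(\left(- \frac{7}{2} - \frac{1}{9}\right) - 7\right) 67 = \left(- \frac{65}{18} - 7\right) 67 = \left(- \frac{191}{18}\right) 67 = - \frac{12797}{18}$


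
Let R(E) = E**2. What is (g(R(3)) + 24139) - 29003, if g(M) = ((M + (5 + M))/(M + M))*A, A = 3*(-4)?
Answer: -14638/3 ≈ -4879.3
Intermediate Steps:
A = -12
g(M) = -6*(5 + 2*M)/M (g(M) = ((M + (5 + M))/(M + M))*(-12) = ((5 + 2*M)/((2*M)))*(-12) = ((5 + 2*M)*(1/(2*M)))*(-12) = ((5 + 2*M)/(2*M))*(-12) = -6*(5 + 2*M)/M)
(g(R(3)) + 24139) - 29003 = ((-12 - 30/(3**2)) + 24139) - 29003 = ((-12 - 30/9) + 24139) - 29003 = ((-12 - 30*1/9) + 24139) - 29003 = ((-12 - 10/3) + 24139) - 29003 = (-46/3 + 24139) - 29003 = 72371/3 - 29003 = -14638/3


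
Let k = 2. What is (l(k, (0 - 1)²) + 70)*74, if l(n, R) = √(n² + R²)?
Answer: 5180 + 74*√5 ≈ 5345.5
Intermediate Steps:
l(n, R) = √(R² + n²)
(l(k, (0 - 1)²) + 70)*74 = (√(((0 - 1)²)² + 2²) + 70)*74 = (√(((-1)²)² + 4) + 70)*74 = (√(1² + 4) + 70)*74 = (√(1 + 4) + 70)*74 = (√5 + 70)*74 = (70 + √5)*74 = 5180 + 74*√5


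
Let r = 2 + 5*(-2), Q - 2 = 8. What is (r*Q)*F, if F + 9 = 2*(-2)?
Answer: 1040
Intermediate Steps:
Q = 10 (Q = 2 + 8 = 10)
r = -8 (r = 2 - 10 = -8)
F = -13 (F = -9 + 2*(-2) = -9 - 4 = -13)
(r*Q)*F = -8*10*(-13) = -80*(-13) = 1040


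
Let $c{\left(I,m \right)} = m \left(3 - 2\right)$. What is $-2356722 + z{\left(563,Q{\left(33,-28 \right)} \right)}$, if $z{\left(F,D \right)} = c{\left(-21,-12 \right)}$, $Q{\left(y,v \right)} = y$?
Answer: $-2356734$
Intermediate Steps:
$c{\left(I,m \right)} = m$ ($c{\left(I,m \right)} = m 1 = m$)
$z{\left(F,D \right)} = -12$
$-2356722 + z{\left(563,Q{\left(33,-28 \right)} \right)} = -2356722 - 12 = -2356734$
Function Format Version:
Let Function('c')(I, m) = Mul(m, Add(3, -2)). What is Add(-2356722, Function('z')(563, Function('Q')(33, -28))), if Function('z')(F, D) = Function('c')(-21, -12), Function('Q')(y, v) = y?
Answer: -2356734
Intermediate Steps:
Function('c')(I, m) = m (Function('c')(I, m) = Mul(m, 1) = m)
Function('z')(F, D) = -12
Add(-2356722, Function('z')(563, Function('Q')(33, -28))) = Add(-2356722, -12) = -2356734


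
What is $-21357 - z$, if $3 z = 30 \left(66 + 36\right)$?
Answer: $-22377$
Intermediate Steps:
$z = 1020$ ($z = \frac{30 \left(66 + 36\right)}{3} = \frac{30 \cdot 102}{3} = \frac{1}{3} \cdot 3060 = 1020$)
$-21357 - z = -21357 - 1020 = -22377$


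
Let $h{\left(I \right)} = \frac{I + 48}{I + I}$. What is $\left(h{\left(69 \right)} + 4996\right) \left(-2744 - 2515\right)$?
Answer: $- \frac{1208807445}{46} \approx -2.6278 \cdot 10^{7}$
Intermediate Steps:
$h{\left(I \right)} = \frac{48 + I}{2 I}$
$\left(h{\left(69 \right)} + 4996\right) \left(-2744 - 2515\right) = \left(\frac{48 + 69}{2 \cdot 69} + 4996\right) \left(-2744 - 2515\right) = \left(\frac{1}{2} \cdot \frac{1}{69} \cdot 117 + 4996\right) \left(-5259\right) = \left(\frac{39}{46} + 4996\right) \left(-5259\right) = \frac{229855}{46} \left(-5259\right) = - \frac{1208807445}{46}$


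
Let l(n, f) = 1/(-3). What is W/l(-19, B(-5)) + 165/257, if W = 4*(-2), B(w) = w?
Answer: 6333/257 ≈ 24.642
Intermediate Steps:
W = -8
l(n, f) = -⅓
W/l(-19, B(-5)) + 165/257 = -8/(-⅓) + 165/257 = -8*(-3) + 165*(1/257) = 24 + 165/257 = 6333/257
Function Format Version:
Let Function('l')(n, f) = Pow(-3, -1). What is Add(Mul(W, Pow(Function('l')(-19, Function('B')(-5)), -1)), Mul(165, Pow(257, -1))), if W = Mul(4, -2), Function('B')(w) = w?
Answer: Rational(6333, 257) ≈ 24.642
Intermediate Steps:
W = -8
Function('l')(n, f) = Rational(-1, 3)
Add(Mul(W, Pow(Function('l')(-19, Function('B')(-5)), -1)), Mul(165, Pow(257, -1))) = Add(Mul(-8, Pow(Rational(-1, 3), -1)), Mul(165, Pow(257, -1))) = Add(Mul(-8, -3), Mul(165, Rational(1, 257))) = Add(24, Rational(165, 257)) = Rational(6333, 257)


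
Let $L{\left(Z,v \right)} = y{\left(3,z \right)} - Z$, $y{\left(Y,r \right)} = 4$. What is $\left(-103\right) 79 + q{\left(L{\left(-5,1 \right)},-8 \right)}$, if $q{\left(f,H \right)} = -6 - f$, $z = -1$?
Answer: $-8152$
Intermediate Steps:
$L{\left(Z,v \right)} = 4 - Z$
$\left(-103\right) 79 + q{\left(L{\left(-5,1 \right)},-8 \right)} = \left(-103\right) 79 - \left(10 + 5\right) = -8137 - 15 = -8152$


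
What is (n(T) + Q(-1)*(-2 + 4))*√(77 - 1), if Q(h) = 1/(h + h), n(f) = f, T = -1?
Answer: -4*√19 ≈ -17.436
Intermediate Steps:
Q(h) = 1/(2*h)
(n(T) + Q(-1)*(-2 + 4))*√(77 - 1) = (-1 + ((½)/(-1))*(-2 + 4))*√(77 - 1) = (-1 + ((½)*(-1))*2)*√76 = (-1 - ½*2)*(2*√19) = (-1 - 1)*(2*√19) = -4*√19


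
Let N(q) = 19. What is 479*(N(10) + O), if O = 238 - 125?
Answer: 63228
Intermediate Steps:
O = 113
479*(N(10) + O) = 479*(19 + 113) = 479*132 = 63228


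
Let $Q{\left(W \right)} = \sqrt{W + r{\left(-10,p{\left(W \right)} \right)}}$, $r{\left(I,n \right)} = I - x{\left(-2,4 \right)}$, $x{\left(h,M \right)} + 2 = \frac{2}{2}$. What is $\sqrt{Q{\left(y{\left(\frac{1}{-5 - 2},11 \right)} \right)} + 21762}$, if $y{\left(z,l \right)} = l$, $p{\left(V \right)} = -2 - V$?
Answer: $\sqrt{21762 + \sqrt{2}} \approx 147.52$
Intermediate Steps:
$x{\left(h,M \right)} = -1$ ($x{\left(h,M \right)} = -2 + \frac{2}{2} = -2 + 2 \cdot \frac{1}{2} = -2 + 1 = -1$)
$r{\left(I,n \right)} = 1 + I$ ($r{\left(I,n \right)} = I - -1 = I + 1 = 1 + I$)
$Q{\left(W \right)} = \sqrt{-9 + W}$ ($Q{\left(W \right)} = \sqrt{W + \left(1 - 10\right)} = \sqrt{W - 9} = \sqrt{-9 + W}$)
$\sqrt{Q{\left(y{\left(\frac{1}{-5 - 2},11 \right)} \right)} + 21762} = \sqrt{\sqrt{-9 + 11} + 21762} = \sqrt{\sqrt{2} + 21762} = \sqrt{21762 + \sqrt{2}}$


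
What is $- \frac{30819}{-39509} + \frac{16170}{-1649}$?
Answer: $- \frac{588039999}{65150341} \approx -9.0259$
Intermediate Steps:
$- \frac{30819}{-39509} + \frac{16170}{-1649} = \left(-30819\right) \left(- \frac{1}{39509}\right) + 16170 \left(- \frac{1}{1649}\right) = \frac{30819}{39509} - \frac{16170}{1649} = - \frac{588039999}{65150341}$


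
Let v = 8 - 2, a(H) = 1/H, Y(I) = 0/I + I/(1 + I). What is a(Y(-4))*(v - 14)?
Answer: -6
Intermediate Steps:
Y(I) = I/(1 + I) (Y(I) = 0 + I/(1 + I) = I/(1 + I))
a(H) = 1/H
v = 6
a(Y(-4))*(v - 14) = (6 - 14)/((-4/(1 - 4))) = -8/(-4/(-3)) = -8/(-4*(-⅓)) = -8/(4/3) = (¾)*(-8) = -6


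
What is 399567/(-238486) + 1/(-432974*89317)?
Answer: -3863007638489068/2305678996660097 ≈ -1.6754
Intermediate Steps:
399567/(-238486) + 1/(-432974*89317) = 399567*(-1/238486) - 1/432974*1/89317 = -399567/238486 - 1/38671938758 = -3863007638489068/2305678996660097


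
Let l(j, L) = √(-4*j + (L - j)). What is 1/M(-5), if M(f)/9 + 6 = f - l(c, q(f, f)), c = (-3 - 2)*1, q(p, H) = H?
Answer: -11/909 + 2*√5/909 ≈ -0.0071814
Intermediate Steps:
c = -5 (c = -5*1 = -5)
l(j, L) = √(L - 5*j)
M(f) = -54 - 9*√(25 + f) + 9*f (M(f) = -54 + 9*(f - √(f - 5*(-5))) = -54 + 9*(f - √(f + 25)) = -54 + 9*(f - √(25 + f)) = -54 + (-9*√(25 + f) + 9*f) = -54 - 9*√(25 + f) + 9*f)
1/M(-5) = 1/(-54 - 9*√(25 - 5) + 9*(-5)) = 1/(-54 - 18*√5 - 45) = 1/(-99 - 18*√5)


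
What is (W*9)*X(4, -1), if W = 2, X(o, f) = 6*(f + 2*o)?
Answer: 756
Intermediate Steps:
X(o, f) = 6*f + 12*o
(W*9)*X(4, -1) = (2*9)*(6*(-1) + 12*4) = 18*(-6 + 48) = 18*42 = 756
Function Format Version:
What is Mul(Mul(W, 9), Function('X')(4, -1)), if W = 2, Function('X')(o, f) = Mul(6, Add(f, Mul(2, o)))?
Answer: 756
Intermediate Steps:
Function('X')(o, f) = Add(Mul(6, f), Mul(12, o))
Mul(Mul(W, 9), Function('X')(4, -1)) = Mul(Mul(2, 9), Add(Mul(6, -1), Mul(12, 4))) = Mul(18, Add(-6, 48)) = Mul(18, 42) = 756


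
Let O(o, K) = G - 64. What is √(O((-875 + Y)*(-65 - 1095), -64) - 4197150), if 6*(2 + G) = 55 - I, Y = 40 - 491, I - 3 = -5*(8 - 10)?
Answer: I*√4197209 ≈ 2048.7*I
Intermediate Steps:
I = 13 (I = 3 - 5*(8 - 10) = 3 - 5*(-2) = 3 + 10 = 13)
Y = -451
G = 5 (G = -2 + (55 - 1*13)/6 = -2 + (55 - 13)/6 = -2 + (⅙)*42 = -2 + 7 = 5)
O(o, K) = -59 (O(o, K) = 5 - 64 = -59)
√(O((-875 + Y)*(-65 - 1095), -64) - 4197150) = √(-59 - 4197150) = √(-4197209) = I*√4197209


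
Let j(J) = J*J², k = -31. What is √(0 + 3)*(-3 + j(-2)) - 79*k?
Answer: 2449 - 11*√3 ≈ 2429.9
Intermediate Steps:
j(J) = J³
√(0 + 3)*(-3 + j(-2)) - 79*k = √(0 + 3)*(-3 + (-2)³) - 79*(-31) = √3*(-3 - 8) + 2449 = √3*(-11) + 2449 = -11*√3 + 2449 = 2449 - 11*√3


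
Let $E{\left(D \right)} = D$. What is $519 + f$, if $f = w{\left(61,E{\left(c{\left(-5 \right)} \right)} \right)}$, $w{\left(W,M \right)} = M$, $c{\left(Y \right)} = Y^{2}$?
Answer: $544$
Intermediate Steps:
$f = 25$ ($f = \left(-5\right)^{2} = 25$)
$519 + f = 519 + 25 = 544$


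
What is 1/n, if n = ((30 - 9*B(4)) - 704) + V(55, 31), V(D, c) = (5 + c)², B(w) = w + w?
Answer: 1/550 ≈ 0.0018182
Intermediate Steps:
B(w) = 2*w
n = 550 (n = ((30 - 18*4) - 704) + (5 + 31)² = ((30 - 9*8) - 704) + 36² = ((30 - 72) - 704) + 1296 = (-42 - 704) + 1296 = -746 + 1296 = 550)
1/n = 1/550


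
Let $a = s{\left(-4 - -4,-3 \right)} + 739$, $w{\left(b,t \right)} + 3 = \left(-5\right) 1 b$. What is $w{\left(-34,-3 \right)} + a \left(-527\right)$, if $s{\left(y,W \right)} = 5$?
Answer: $-391921$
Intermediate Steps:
$w{\left(b,t \right)} = -3 - 5 b$ ($w{\left(b,t \right)} = -3 + \left(-5\right) 1 b = -3 - 5 b$)
$a = 744$ ($a = 5 + 739 = 744$)
$w{\left(-34,-3 \right)} + a \left(-527\right) = \left(-3 - -170\right) + 744 \left(-527\right) = \left(-3 + 170\right) - 392088 = 167 - 392088 = -391921$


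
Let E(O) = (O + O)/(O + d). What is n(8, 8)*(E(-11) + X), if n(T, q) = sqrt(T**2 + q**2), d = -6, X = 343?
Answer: 46824*sqrt(2)/17 ≈ 3895.2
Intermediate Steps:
E(O) = 2*O/(-6 + O) (E(O) = (O + O)/(O - 6) = (2*O)/(-6 + O) = 2*O/(-6 + O))
n(8, 8)*(E(-11) + X) = sqrt(8**2 + 8**2)*(2*(-11)/(-6 - 11) + 343) = sqrt(64 + 64)*(2*(-11)/(-17) + 343) = sqrt(128)*(2*(-11)*(-1/17) + 343) = (8*sqrt(2))*(22/17 + 343) = (8*sqrt(2))*(5853/17) = 46824*sqrt(2)/17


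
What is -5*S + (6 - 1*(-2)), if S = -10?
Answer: 58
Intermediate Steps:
-5*S + (6 - 1*(-2)) = -5*(-10) + (6 - 1*(-2)) = 50 + (6 + 2) = 50 + 8 = 58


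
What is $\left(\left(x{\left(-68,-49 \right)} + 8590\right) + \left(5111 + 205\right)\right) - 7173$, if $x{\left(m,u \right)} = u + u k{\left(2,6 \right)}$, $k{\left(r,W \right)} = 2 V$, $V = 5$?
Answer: $6194$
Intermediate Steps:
$k{\left(r,W \right)} = 10$ ($k{\left(r,W \right)} = 2 \cdot 5 = 10$)
$x{\left(m,u \right)} = 11 u$ ($x{\left(m,u \right)} = u + u 10 = u + 10 u = 11 u$)
$\left(\left(x{\left(-68,-49 \right)} + 8590\right) + \left(5111 + 205\right)\right) - 7173 = \left(\left(11 \left(-49\right) + 8590\right) + \left(5111 + 205\right)\right) - 7173 = \left(\left(-539 + 8590\right) + 5316\right) - 7173 = \left(8051 + 5316\right) - 7173 = 13367 - 7173 = 6194$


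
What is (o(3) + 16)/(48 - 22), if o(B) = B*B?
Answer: 25/26 ≈ 0.96154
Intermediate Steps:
o(B) = B²
(o(3) + 16)/(48 - 22) = (3² + 16)/(48 - 22) = (9 + 16)/26 = 25*(1/26) = 25/26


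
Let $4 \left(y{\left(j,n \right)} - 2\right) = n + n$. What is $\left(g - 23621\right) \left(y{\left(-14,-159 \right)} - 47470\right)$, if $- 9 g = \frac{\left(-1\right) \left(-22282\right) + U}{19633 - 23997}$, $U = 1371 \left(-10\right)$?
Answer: $\frac{11027808451660}{9819} \approx 1.1231 \cdot 10^{9}$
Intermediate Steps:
$U = -13710$
$g = \frac{2143}{9819}$ ($g = - \frac{\left(\left(-1\right) \left(-22282\right) - 13710\right) \frac{1}{19633 - 23997}}{9} = - \frac{\left(22282 - 13710\right) \frac{1}{-4364}}{9} = - \frac{8572 \left(- \frac{1}{4364}\right)}{9} = \left(- \frac{1}{9}\right) \left(- \frac{2143}{1091}\right) = \frac{2143}{9819} \approx 0.21825$)
$y{\left(j,n \right)} = 2 + \frac{n}{2}$ ($y{\left(j,n \right)} = 2 + \frac{n + n}{4} = 2 + \frac{2 n}{4} = 2 + \frac{n}{2}$)
$\left(g - 23621\right) \left(y{\left(-14,-159 \right)} - 47470\right) = \left(\frac{2143}{9819} - 23621\right) \left(\left(2 + \frac{1}{2} \left(-159\right)\right) - 47470\right) = - \frac{231932456 \left(\left(2 - \frac{159}{2}\right) - 47470\right)}{9819} = - \frac{231932456 \left(- \frac{155}{2} - 47470\right)}{9819} = \left(- \frac{231932456}{9819}\right) \left(- \frac{95095}{2}\right) = \frac{11027808451660}{9819}$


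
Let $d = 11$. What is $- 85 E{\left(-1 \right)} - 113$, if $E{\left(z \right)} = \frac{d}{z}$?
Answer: $822$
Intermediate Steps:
$E{\left(z \right)} = \frac{11}{z}$
$- 85 E{\left(-1 \right)} - 113 = - 85 \frac{11}{-1} - 113 = - 85 \cdot 11 \left(-1\right) - 113 = \left(-85\right) \left(-11\right) - 113 = 935 - 113 = 822$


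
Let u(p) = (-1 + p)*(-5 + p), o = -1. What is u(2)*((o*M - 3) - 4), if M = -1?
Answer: 18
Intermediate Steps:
u(2)*((o*M - 3) - 4) = (5 + 2² - 6*2)*((-1*(-1) - 3) - 4) = (5 + 4 - 12)*((1 - 3) - 4) = -3*(-2 - 4) = -3*(-6) = 18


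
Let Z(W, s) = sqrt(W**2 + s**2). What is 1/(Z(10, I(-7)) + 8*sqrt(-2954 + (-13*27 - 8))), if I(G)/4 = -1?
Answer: 1/(2*(sqrt(29) + 4*I*sqrt(3313))) ≈ 5.0768e-5 - 0.0021705*I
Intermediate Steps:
I(G) = -4 (I(G) = 4*(-1) = -4)
1/(Z(10, I(-7)) + 8*sqrt(-2954 + (-13*27 - 8))) = 1/(sqrt(10**2 + (-4)**2) + 8*sqrt(-2954 + (-13*27 - 8))) = 1/(sqrt(100 + 16) + 8*sqrt(-2954 + (-351 - 8))) = 1/(sqrt(116) + 8*sqrt(-2954 - 359)) = 1/(2*sqrt(29) + 8*sqrt(-3313)) = 1/(2*sqrt(29) + 8*(I*sqrt(3313))) = 1/(2*sqrt(29) + 8*I*sqrt(3313))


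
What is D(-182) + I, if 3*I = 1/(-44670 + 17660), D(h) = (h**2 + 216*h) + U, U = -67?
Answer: -506842651/81030 ≈ -6255.0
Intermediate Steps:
D(h) = -67 + h**2 + 216*h (D(h) = (h**2 + 216*h) - 67 = -67 + h**2 + 216*h)
I = -1/81030 (I = 1/(3*(-44670 + 17660)) = (1/3)/(-27010) = (1/3)*(-1/27010) = -1/81030 ≈ -1.2341e-5)
D(-182) + I = (-67 + (-182)**2 + 216*(-182)) - 1/81030 = (-67 + 33124 - 39312) - 1/81030 = -6255 - 1/81030 = -506842651/81030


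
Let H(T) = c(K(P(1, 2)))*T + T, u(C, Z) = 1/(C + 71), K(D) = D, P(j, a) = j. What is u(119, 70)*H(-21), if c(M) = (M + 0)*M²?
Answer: -21/95 ≈ -0.22105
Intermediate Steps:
c(M) = M³ (c(M) = M*M² = M³)
u(C, Z) = 1/(71 + C)
H(T) = 2*T (H(T) = 1³*T + T = 1*T + T = T + T = 2*T)
u(119, 70)*H(-21) = (2*(-21))/(71 + 119) = -42/190 = (1/190)*(-42) = -21/95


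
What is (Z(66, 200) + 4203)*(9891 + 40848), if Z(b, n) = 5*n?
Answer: 263995017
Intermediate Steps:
(Z(66, 200) + 4203)*(9891 + 40848) = (5*200 + 4203)*(9891 + 40848) = (1000 + 4203)*50739 = 5203*50739 = 263995017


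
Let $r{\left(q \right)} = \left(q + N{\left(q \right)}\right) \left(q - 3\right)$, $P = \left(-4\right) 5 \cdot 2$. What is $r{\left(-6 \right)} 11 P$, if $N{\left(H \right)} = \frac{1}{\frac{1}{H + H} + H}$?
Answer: $- \frac{1782000}{73} \approx -24411.0$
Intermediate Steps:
$P = -40$ ($P = \left(-20\right) 2 = -40$)
$N{\left(H \right)} = \frac{1}{H + \frac{1}{2 H}}$ ($N{\left(H \right)} = \frac{1}{\frac{1}{2 H} + H} = \frac{1}{H + \frac{1}{2 H}}$)
$r{\left(q \right)} = \left(-3 + q\right) \left(q + \frac{2 q}{1 + 2 q^{2}}\right)$ ($r{\left(q \right)} = \left(q + \frac{2 q}{1 + 2 q^{2}}\right) \left(q - 3\right) = \left(q + \frac{2 q}{1 + 2 q^{2}}\right) \left(-3 + q\right) = \left(-3 + q\right) \left(q + \frac{2 q}{1 + 2 q^{2}}\right)$)
$r{\left(-6 \right)} 11 P = - \frac{6 \left(-6 + 2 \left(-6\right) + \left(1 + 2 \left(-6\right)^{2}\right) \left(-3 - 6\right)\right)}{1 + 2 \left(-6\right)^{2}} \cdot 11 \left(-40\right) = - \frac{6 \left(-6 - 12 + \left(1 + 2 \cdot 36\right) \left(-9\right)\right)}{1 + 2 \cdot 36} \cdot 11 \left(-40\right) = - \frac{6 \left(-6 - 12 + \left(1 + 72\right) \left(-9\right)\right)}{1 + 72} \cdot 11 \left(-40\right) = - \frac{6 \left(-6 - 12 + 73 \left(-9\right)\right)}{73} \cdot 11 \left(-40\right) = \left(-6\right) \frac{1}{73} \left(-6 - 12 - 657\right) 11 \left(-40\right) = \left(-6\right) \frac{1}{73} \left(-675\right) 11 \left(-40\right) = \frac{4050}{73} \cdot 11 \left(-40\right) = \frac{44550}{73} \left(-40\right) = - \frac{1782000}{73}$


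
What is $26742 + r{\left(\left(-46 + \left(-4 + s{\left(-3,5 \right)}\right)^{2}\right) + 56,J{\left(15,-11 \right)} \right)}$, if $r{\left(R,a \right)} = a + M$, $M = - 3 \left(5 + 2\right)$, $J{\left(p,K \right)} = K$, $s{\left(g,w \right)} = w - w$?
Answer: $26710$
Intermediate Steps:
$s{\left(g,w \right)} = 0$
$M = -21$ ($M = \left(-3\right) 7 = -21$)
$r{\left(R,a \right)} = -21 + a$ ($r{\left(R,a \right)} = a - 21 = -21 + a$)
$26742 + r{\left(\left(-46 + \left(-4 + s{\left(-3,5 \right)}\right)^{2}\right) + 56,J{\left(15,-11 \right)} \right)} = 26742 - 32 = 26710$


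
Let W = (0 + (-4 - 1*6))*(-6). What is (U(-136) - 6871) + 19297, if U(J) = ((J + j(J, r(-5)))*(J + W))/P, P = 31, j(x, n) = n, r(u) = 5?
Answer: 395162/31 ≈ 12747.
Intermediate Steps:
W = 60 (W = (0 + (-4 - 6))*(-6) = (0 - 10)*(-6) = -10*(-6) = 60)
U(J) = (5 + J)*(60 + J)/31 (U(J) = ((J + 5)*(J + 60))/31 = ((5 + J)*(60 + J))*(1/31) = (5 + J)*(60 + J)/31)
(U(-136) - 6871) + 19297 = ((300/31 + (1/31)*(-136)² + (65/31)*(-136)) - 6871) + 19297 = ((300/31 + (1/31)*18496 - 8840/31) - 6871) + 19297 = ((300/31 + 18496/31 - 8840/31) - 6871) + 19297 = (9956/31 - 6871) + 19297 = -203045/31 + 19297 = 395162/31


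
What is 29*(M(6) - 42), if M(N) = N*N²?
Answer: 5046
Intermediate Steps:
M(N) = N³
29*(M(6) - 42) = 29*(6³ - 42) = 29*(216 - 42) = 29*174 = 5046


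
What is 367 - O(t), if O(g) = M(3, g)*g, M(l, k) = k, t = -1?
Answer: 366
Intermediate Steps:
O(g) = g² (O(g) = g*g = g²)
367 - O(t) = 367 - 1*(-1)² = 367 - 1*1 = 367 - 1 = 366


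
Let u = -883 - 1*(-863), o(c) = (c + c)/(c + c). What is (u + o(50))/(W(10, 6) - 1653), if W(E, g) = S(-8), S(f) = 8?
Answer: 19/1645 ≈ 0.011550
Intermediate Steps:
W(E, g) = 8
o(c) = 1 (o(c) = (2*c)/((2*c)) = (2*c)*(1/(2*c)) = 1)
u = -20 (u = -883 + 863 = -20)
(u + o(50))/(W(10, 6) - 1653) = (-20 + 1)/(8 - 1653) = -19/(-1645) = -19*(-1/1645) = 19/1645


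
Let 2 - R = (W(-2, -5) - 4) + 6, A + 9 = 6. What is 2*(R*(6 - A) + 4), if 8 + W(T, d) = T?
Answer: 188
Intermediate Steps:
A = -3 (A = -9 + 6 = -3)
W(T, d) = -8 + T
R = 10 (R = 2 - (((-8 - 2) - 4) + 6) = 2 - ((-10 - 4) + 6) = 2 - (-14 + 6) = 2 - 1*(-8) = 2 + 8 = 10)
2*(R*(6 - A) + 4) = 2*(10*(6 - 1*(-3)) + 4) = 2*(10*(6 + 3) + 4) = 2*(10*9 + 4) = 2*(90 + 4) = 2*94 = 188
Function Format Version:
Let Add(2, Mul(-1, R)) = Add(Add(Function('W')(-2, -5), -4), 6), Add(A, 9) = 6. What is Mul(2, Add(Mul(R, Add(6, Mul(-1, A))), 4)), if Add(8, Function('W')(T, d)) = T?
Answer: 188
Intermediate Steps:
A = -3 (A = Add(-9, 6) = -3)
Function('W')(T, d) = Add(-8, T)
R = 10 (R = Add(2, Mul(-1, Add(Add(Add(-8, -2), -4), 6))) = Add(2, Mul(-1, Add(Add(-10, -4), 6))) = Add(2, Mul(-1, Add(-14, 6))) = Add(2, Mul(-1, -8)) = Add(2, 8) = 10)
Mul(2, Add(Mul(R, Add(6, Mul(-1, A))), 4)) = Mul(2, Add(Mul(10, Add(6, Mul(-1, -3))), 4)) = Mul(2, Add(Mul(10, Add(6, 3)), 4)) = Mul(2, Add(Mul(10, 9), 4)) = Mul(2, Add(90, 4)) = Mul(2, 94) = 188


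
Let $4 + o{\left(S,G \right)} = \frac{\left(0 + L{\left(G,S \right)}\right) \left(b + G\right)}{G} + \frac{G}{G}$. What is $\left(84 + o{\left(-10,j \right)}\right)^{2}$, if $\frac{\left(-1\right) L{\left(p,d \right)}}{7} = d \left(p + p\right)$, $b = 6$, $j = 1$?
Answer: $1125721$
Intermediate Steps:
$L{\left(p,d \right)} = - 14 d p$ ($L{\left(p,d \right)} = - 7 d \left(p + p\right) = - 7 d 2 p = - 7 \cdot 2 d p = - 14 d p$)
$o{\left(S,G \right)} = -3 - 14 S \left(6 + G\right)$ ($o{\left(S,G \right)} = -4 + \left(\frac{\left(0 - 14 S G\right) \left(6 + G\right)}{G} + \frac{G}{G}\right) = -4 + \left(\frac{\left(0 - 14 G S\right) \left(6 + G\right)}{G} + 1\right) = -4 + \left(\frac{- 14 G S \left(6 + G\right)}{G} + 1\right) = -4 + \left(\frac{\left(-14\right) G S \left(6 + G\right)}{G} + 1\right) = -4 - \left(-1 + 14 S \left(6 + G\right)\right) = -3 - 14 S \left(6 + G\right)$)
$\left(84 + o{\left(-10,j \right)}\right)^{2} = \left(84 - \left(-837 - 140\right)\right)^{2} = \left(84 + \left(-3 + 840 + 140\right)\right)^{2} = \left(84 + 977\right)^{2} = 1061^{2} = 1125721$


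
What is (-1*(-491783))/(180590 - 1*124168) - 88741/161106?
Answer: 18555561824/2272480683 ≈ 8.1653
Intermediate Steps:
(-1*(-491783))/(180590 - 1*124168) - 88741/161106 = 491783/(180590 - 124168) - 88741*1/161106 = 491783/56422 - 88741/161106 = 18555561824/2272480683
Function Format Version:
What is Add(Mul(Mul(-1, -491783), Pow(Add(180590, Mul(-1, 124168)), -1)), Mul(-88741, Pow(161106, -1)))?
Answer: Rational(18555561824, 2272480683) ≈ 8.1653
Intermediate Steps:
Add(Mul(Mul(-1, -491783), Pow(Add(180590, Mul(-1, 124168)), -1)), Mul(-88741, Pow(161106, -1))) = Add(Mul(491783, Pow(Add(180590, -124168), -1)), Mul(-88741, Rational(1, 161106))) = Add(Mul(491783, Pow(56422, -1)), Rational(-88741, 161106)) = Add(Mul(491783, Rational(1, 56422)), Rational(-88741, 161106)) = Add(Rational(491783, 56422), Rational(-88741, 161106)) = Rational(18555561824, 2272480683)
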